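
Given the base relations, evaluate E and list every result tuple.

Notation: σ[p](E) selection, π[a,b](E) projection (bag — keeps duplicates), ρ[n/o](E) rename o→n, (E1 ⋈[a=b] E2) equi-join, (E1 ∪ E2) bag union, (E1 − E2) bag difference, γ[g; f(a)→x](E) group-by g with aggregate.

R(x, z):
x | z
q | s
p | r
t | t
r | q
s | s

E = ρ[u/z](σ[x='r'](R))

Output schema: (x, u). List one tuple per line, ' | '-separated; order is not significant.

Row counts bottom-up:
  R → 5
  σ[x='r'](R) → 1
  ρ[u/z](σ[x='r'](R)) → 1

== RESULT ==
x | u
r | q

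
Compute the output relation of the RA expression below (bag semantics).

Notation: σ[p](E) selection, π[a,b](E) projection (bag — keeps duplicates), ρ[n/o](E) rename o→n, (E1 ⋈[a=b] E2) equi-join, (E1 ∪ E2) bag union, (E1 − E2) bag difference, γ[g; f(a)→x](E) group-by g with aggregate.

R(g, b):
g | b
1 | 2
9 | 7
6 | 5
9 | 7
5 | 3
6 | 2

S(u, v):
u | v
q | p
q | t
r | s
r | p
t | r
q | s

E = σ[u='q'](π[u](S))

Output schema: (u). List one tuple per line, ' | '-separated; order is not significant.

Per-node cardinality:
  S → 6
  π[u](S) → 6
  σ[u='q'](π[u](S)) → 3

== RESULT ==
u
q
q
q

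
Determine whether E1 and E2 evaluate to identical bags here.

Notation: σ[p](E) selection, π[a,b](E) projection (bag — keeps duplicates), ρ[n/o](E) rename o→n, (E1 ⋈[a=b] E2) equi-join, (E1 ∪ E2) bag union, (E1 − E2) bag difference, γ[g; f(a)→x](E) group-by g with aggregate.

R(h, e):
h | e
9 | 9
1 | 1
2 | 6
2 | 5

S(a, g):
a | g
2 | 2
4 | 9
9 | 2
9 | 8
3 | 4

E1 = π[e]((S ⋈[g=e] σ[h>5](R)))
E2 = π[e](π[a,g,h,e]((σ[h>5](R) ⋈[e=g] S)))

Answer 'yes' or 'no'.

E1 subexpression sizes:
  S → 5
  R → 4
  σ[h>5](R) → 1
  (S ⋈[g=e] σ[h>5](R)) → 1
  π[e]((S ⋈[g=e] σ[h>5](R))) → 1
E2 subexpression sizes:
  R → 4
  σ[h>5](R) → 1
  S → 5
  (σ[h>5](R) ⋈[e=g] S) → 1
  π[a,g,h,e]((σ[h>5](R) ⋈[e=g] S)) → 1
  π[e](π[a,g,h,e]((σ[h>5](R) ⋈[e=g] S))) → 1

E1 and E2 produce the same multiset:
e
9

yes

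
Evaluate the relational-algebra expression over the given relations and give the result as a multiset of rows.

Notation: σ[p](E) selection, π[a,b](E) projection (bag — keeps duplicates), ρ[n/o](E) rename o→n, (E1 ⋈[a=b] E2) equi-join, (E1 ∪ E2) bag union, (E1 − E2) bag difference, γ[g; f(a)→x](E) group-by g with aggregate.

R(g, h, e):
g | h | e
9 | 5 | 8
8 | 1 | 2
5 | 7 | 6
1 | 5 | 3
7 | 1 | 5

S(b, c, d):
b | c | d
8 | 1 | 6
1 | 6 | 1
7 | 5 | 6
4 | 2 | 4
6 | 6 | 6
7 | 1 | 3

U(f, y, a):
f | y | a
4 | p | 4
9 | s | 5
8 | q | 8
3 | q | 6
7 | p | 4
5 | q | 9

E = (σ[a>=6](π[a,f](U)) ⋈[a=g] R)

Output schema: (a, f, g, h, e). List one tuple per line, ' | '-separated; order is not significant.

Subexpression sizes:
  U → 6
  π[a,f](U) → 6
  σ[a>=6](π[a,f](U)) → 3
  R → 5
  (σ[a>=6](π[a,f](U)) ⋈[a=g] R) → 2

== RESULT ==
a | f | g | h | e
8 | 8 | 8 | 1 | 2
9 | 5 | 9 | 5 | 8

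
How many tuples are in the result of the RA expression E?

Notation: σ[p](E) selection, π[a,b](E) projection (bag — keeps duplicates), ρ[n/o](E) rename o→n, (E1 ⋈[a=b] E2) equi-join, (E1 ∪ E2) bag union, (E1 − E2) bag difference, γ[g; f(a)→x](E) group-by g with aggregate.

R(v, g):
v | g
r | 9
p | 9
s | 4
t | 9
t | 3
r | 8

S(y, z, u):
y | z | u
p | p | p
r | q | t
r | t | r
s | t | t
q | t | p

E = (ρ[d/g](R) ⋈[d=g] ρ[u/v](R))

Subexpression sizes:
  R → 6
  ρ[d/g](R) → 6
  R → 6
  ρ[u/v](R) → 6
  (ρ[d/g](R) ⋈[d=g] ρ[u/v](R)) → 12

|E| = 12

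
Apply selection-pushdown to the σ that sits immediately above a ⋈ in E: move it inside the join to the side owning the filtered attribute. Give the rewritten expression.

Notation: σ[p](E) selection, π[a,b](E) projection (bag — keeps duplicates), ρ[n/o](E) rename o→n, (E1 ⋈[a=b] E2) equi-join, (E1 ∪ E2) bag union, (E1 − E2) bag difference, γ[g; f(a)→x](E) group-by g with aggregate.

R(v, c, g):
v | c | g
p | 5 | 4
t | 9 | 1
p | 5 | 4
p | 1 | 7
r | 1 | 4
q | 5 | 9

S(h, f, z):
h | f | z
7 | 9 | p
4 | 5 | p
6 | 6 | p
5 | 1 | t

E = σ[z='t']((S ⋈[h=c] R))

σ filters on z, owned by the left side.
E' = (σ[z='t'](S) ⋈[h=c] R)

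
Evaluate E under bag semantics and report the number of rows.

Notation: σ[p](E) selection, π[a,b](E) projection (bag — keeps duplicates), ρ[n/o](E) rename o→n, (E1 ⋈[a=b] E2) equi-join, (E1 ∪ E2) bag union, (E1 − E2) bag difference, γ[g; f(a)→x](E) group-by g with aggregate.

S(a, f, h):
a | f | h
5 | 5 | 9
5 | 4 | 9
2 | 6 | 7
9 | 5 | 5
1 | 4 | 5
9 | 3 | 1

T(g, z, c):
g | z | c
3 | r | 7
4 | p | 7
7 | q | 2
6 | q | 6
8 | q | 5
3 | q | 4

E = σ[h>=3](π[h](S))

Row counts bottom-up:
  S → 6
  π[h](S) → 6
  σ[h>=3](π[h](S)) → 5

|E| = 5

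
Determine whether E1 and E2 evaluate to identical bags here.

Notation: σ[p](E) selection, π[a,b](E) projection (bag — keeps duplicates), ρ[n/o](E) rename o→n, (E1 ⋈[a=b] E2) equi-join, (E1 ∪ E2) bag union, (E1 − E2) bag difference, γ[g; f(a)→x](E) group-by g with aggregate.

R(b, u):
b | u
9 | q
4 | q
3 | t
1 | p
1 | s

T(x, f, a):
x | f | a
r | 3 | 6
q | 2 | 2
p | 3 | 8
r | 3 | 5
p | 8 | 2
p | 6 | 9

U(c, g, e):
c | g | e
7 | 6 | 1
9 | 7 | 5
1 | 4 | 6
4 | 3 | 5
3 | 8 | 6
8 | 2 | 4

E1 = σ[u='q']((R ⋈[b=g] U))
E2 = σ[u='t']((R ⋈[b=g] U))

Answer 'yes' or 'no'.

E1 row counts bottom-up:
  R → 5
  U → 6
  (R ⋈[b=g] U) → 2
  σ[u='q']((R ⋈[b=g] U)) → 1
E2 row counts bottom-up:
  R → 5
  U → 6
  (R ⋈[b=g] U) → 2
  σ[u='t']((R ⋈[b=g] U)) → 1

E1 result:
b | u | c | g | e
4 | q | 1 | 4 | 6
E2 result:
b | u | c | g | e
3 | t | 4 | 3 | 5
Witness: (4, 'q', 1, 4, 6) appears 1× in E1 but 0× in E2.

no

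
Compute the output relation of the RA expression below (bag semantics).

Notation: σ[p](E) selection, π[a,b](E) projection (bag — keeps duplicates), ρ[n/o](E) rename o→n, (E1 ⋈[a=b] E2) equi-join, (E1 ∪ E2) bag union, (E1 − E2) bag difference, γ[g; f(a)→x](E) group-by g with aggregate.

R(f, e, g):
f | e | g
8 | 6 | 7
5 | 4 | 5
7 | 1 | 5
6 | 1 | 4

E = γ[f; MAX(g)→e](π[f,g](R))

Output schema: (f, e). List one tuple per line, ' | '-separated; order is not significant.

Stepwise |·|:
  R → 4
  π[f,g](R) → 4
  γ[f; MAX(g)→e](π[f,g](R)) → 4

== RESULT ==
f | e
5 | 5
6 | 4
7 | 5
8 | 7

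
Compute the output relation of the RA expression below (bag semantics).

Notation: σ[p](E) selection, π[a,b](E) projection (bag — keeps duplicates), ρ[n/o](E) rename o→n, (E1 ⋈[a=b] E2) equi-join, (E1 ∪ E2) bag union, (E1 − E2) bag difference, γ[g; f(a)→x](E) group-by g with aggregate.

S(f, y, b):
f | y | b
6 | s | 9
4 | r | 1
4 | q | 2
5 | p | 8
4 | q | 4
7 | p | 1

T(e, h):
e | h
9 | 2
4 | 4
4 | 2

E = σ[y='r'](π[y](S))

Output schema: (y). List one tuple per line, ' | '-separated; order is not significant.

Subexpression sizes:
  S → 6
  π[y](S) → 6
  σ[y='r'](π[y](S)) → 1

== RESULT ==
y
r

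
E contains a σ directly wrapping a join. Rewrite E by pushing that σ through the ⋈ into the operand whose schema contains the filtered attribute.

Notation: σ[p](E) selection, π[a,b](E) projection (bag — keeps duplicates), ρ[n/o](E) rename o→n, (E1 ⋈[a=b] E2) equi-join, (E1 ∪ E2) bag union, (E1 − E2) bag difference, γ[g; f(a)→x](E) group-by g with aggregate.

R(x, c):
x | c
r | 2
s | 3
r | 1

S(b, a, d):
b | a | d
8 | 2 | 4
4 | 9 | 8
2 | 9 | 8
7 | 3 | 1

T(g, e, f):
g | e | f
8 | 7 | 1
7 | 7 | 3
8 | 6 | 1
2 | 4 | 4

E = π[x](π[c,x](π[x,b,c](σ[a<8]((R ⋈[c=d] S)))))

σ filters on a, owned by the right side.
E' = π[x](π[c,x](π[x,b,c]((R ⋈[c=d] σ[a<8](S)))))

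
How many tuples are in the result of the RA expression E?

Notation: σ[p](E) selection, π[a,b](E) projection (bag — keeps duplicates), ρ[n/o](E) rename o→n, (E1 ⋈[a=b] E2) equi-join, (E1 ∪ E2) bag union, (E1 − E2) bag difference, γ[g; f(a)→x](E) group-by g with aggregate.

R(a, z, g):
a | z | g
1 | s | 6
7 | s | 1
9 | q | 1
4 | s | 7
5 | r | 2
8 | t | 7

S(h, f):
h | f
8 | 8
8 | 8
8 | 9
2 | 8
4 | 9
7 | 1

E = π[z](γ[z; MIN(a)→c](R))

Row counts bottom-up:
  R → 6
  γ[z; MIN(a)→c](R) → 4
  π[z](γ[z; MIN(a)→c](R)) → 4

|E| = 4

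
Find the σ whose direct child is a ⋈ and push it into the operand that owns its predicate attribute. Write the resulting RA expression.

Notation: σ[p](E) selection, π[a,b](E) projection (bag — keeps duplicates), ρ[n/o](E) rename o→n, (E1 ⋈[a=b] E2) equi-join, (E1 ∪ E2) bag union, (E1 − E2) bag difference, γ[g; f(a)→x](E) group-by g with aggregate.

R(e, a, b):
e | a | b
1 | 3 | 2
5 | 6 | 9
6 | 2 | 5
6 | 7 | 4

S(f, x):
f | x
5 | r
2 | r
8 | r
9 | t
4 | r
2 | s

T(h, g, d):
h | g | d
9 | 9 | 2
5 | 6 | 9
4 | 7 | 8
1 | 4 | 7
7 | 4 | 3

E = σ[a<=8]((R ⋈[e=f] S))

σ filters on a, owned by the left side.
E' = (σ[a<=8](R) ⋈[e=f] S)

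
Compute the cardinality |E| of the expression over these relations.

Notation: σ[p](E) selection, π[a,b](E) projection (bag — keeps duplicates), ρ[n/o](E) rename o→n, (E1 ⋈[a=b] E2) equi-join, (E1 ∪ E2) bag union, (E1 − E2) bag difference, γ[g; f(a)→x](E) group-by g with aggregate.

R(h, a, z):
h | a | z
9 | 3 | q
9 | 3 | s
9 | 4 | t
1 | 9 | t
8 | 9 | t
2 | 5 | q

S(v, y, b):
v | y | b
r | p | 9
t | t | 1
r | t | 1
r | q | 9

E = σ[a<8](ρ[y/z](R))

Row counts bottom-up:
  R → 6
  ρ[y/z](R) → 6
  σ[a<8](ρ[y/z](R)) → 4

|E| = 4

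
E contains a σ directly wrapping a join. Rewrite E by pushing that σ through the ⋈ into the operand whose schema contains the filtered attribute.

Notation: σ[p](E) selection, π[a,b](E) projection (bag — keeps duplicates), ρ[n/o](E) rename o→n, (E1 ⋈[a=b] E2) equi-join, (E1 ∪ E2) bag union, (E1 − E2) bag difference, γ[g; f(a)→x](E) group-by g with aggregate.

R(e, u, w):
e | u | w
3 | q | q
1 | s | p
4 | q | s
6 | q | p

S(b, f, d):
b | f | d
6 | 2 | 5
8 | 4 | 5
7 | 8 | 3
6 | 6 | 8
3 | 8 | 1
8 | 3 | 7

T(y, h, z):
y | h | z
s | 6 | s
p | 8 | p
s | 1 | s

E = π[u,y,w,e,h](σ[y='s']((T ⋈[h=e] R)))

σ filters on y, owned by the left side.
E' = π[u,y,w,e,h]((σ[y='s'](T) ⋈[h=e] R))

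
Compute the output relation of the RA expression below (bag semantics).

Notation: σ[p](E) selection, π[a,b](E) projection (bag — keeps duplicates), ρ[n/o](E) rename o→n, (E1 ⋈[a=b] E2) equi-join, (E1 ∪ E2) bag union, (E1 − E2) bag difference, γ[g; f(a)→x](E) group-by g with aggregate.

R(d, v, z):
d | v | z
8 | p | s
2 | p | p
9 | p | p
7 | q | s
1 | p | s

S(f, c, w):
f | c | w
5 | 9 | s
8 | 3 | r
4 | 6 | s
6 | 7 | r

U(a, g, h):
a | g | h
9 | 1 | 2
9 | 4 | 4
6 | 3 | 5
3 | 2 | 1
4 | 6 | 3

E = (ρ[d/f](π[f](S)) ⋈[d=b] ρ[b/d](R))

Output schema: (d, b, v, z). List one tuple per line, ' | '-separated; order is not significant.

Stepwise |·|:
  S → 4
  π[f](S) → 4
  ρ[d/f](π[f](S)) → 4
  R → 5
  ρ[b/d](R) → 5
  (ρ[d/f](π[f](S)) ⋈[d=b] ρ[b/d](R)) → 1

== RESULT ==
d | b | v | z
8 | 8 | p | s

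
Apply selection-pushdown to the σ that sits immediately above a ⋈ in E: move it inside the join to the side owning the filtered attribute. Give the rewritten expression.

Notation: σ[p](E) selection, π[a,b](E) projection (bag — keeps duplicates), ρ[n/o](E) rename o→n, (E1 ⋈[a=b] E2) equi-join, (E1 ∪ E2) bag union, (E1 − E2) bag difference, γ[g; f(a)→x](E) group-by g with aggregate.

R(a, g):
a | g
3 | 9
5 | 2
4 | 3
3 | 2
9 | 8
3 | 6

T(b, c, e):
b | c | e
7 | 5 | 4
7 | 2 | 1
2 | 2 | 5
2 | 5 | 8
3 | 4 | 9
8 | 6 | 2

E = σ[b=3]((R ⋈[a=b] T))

σ filters on b, owned by the right side.
E' = (R ⋈[a=b] σ[b=3](T))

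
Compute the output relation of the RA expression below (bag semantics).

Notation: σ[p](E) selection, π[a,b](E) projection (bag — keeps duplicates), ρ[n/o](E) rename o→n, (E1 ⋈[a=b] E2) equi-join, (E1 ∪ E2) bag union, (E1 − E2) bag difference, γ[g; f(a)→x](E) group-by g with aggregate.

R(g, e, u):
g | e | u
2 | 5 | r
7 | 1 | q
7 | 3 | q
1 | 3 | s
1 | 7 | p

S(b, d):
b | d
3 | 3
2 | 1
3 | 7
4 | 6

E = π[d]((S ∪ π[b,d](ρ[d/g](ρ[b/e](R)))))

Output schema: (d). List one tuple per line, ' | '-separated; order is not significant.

Subexpression sizes:
  S → 4
  R → 5
  ρ[b/e](R) → 5
  ρ[d/g](ρ[b/e](R)) → 5
  π[b,d](ρ[d/g](ρ[b/e](R))) → 5
  (S ∪ π[b,d](ρ[d/g](ρ[b/e](R)))) → 9
  π[d]((S ∪ π[b,d](ρ[d/g](ρ[b/e](R))))) → 9

== RESULT ==
d
1
1
1
2
3
6
7
7
7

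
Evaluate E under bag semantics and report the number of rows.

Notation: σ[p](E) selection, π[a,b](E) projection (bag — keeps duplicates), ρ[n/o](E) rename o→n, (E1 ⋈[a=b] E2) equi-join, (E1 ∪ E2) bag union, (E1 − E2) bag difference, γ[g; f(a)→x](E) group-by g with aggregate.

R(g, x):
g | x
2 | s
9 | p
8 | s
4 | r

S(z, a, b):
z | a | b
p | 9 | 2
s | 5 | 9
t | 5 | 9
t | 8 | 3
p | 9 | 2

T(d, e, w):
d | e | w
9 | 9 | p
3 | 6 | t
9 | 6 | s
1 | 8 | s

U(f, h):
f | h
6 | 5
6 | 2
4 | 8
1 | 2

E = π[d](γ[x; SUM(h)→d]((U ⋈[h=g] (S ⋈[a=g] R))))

Stepwise |·|:
  U → 4
  S → 5
  R → 4
  (S ⋈[a=g] R) → 3
  (U ⋈[h=g] (S ⋈[a=g] R)) → 1
  γ[x; SUM(h)→d]((U ⋈[h=g] (S ⋈[a=g] R))) → 1
  π[d](γ[x; SUM(h)→d]((U ⋈[h=g] (S ⋈[a=g] R)))) → 1

|E| = 1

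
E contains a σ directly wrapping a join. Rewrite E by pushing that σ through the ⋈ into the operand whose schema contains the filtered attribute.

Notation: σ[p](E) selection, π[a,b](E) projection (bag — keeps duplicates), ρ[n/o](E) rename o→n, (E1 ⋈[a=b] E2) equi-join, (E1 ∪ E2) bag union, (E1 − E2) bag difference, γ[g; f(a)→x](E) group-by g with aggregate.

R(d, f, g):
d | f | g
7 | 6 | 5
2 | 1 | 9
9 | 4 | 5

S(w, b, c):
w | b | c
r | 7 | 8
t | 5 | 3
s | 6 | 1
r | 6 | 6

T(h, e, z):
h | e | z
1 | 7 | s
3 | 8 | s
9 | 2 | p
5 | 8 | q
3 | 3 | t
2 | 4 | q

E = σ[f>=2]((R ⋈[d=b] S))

σ filters on f, owned by the left side.
E' = (σ[f>=2](R) ⋈[d=b] S)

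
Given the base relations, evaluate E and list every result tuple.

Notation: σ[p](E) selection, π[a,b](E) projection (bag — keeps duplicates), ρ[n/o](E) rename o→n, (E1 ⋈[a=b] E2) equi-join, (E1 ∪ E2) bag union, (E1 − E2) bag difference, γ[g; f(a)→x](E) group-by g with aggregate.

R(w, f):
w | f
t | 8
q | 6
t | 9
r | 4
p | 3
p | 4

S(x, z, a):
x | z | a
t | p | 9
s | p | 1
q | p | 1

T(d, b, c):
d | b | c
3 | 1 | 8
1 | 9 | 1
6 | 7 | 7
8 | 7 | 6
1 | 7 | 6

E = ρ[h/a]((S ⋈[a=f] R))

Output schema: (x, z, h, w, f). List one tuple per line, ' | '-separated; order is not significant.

Per-node cardinality:
  S → 3
  R → 6
  (S ⋈[a=f] R) → 1
  ρ[h/a]((S ⋈[a=f] R)) → 1

== RESULT ==
x | z | h | w | f
t | p | 9 | t | 9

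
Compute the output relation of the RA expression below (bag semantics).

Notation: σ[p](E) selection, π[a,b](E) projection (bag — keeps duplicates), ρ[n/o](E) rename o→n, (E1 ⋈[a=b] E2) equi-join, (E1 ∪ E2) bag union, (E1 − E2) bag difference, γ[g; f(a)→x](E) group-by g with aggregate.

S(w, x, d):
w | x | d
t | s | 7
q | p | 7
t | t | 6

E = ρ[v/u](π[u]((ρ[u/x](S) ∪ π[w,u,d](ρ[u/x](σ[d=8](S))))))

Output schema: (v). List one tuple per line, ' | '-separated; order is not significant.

Row counts bottom-up:
  S → 3
  ρ[u/x](S) → 3
  S → 3
  σ[d=8](S) → 0
  ρ[u/x](σ[d=8](S)) → 0
  π[w,u,d](ρ[u/x](σ[d=8](S))) → 0
  (ρ[u/x](S) ∪ π[w,u,d](ρ[u/x](σ[d=8](S)))) → 3
  π[u]((ρ[u/x](S) ∪ π[w,u,d](ρ[u/x](σ[d=8](S))))) → 3
  ρ[v/u](π[u]((ρ[u/x](S) ∪ π[w,u,d](ρ[u/x](σ[d=8](S)))))) → 3

== RESULT ==
v
p
s
t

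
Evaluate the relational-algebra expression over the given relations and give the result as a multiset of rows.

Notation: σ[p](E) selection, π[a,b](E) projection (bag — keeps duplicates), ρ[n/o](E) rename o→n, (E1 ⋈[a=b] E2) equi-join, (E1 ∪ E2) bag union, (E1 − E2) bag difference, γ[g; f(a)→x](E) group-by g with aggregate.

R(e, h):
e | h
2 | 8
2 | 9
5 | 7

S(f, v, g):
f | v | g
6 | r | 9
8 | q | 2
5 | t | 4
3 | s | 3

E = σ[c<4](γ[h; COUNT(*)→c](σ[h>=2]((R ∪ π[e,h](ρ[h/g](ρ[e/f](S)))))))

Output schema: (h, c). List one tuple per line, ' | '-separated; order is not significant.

Stepwise |·|:
  R → 3
  S → 4
  ρ[e/f](S) → 4
  ρ[h/g](ρ[e/f](S)) → 4
  π[e,h](ρ[h/g](ρ[e/f](S))) → 4
  (R ∪ π[e,h](ρ[h/g](ρ[e/f](S)))) → 7
  σ[h>=2]((R ∪ π[e,h](ρ[h/g](ρ[e/f](S))))) → 7
  γ[h; COUNT(*)→c](σ[h>=2]((R ∪ π[e,h](ρ[h/g](ρ[e/f](S)))))) → 6
  σ[c<4](γ[h; COUNT(*)→c](σ[h>=2]((R ∪ π[e,h](ρ[h/g](ρ[e/f](S))))))) → 6

== RESULT ==
h | c
2 | 1
3 | 1
4 | 1
7 | 1
8 | 1
9 | 2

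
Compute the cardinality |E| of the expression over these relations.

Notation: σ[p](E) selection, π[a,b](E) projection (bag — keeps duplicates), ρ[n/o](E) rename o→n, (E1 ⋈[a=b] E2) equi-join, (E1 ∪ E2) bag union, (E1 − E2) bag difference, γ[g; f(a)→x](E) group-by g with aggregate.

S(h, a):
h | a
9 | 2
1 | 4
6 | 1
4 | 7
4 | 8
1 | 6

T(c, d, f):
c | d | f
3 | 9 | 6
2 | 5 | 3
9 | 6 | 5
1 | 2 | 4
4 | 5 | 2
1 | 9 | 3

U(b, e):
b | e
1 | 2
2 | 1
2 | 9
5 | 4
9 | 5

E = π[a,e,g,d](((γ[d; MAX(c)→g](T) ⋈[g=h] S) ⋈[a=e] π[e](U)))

Stepwise |·|:
  T → 6
  γ[d; MAX(c)→g](T) → 4
  S → 6
  (γ[d; MAX(c)→g](T) ⋈[g=h] S) → 5
  U → 5
  π[e](U) → 5
  ((γ[d; MAX(c)→g](T) ⋈[g=h] S) ⋈[a=e] π[e](U)) → 2
  π[a,e,g,d](((γ[d; MAX(c)→g](T) ⋈[g=h] S) ⋈[a=e] π[e](U))) → 2

|E| = 2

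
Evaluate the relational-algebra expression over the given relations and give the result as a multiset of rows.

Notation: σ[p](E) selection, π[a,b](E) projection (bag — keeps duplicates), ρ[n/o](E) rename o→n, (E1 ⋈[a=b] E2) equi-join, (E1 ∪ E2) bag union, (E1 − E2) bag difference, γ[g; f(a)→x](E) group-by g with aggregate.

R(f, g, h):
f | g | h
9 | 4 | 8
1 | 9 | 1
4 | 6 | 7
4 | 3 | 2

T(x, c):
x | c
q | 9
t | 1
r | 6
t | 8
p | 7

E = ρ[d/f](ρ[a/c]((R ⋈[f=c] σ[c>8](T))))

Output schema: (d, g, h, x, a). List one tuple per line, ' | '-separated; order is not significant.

Stepwise |·|:
  R → 4
  T → 5
  σ[c>8](T) → 1
  (R ⋈[f=c] σ[c>8](T)) → 1
  ρ[a/c]((R ⋈[f=c] σ[c>8](T))) → 1
  ρ[d/f](ρ[a/c]((R ⋈[f=c] σ[c>8](T)))) → 1

== RESULT ==
d | g | h | x | a
9 | 4 | 8 | q | 9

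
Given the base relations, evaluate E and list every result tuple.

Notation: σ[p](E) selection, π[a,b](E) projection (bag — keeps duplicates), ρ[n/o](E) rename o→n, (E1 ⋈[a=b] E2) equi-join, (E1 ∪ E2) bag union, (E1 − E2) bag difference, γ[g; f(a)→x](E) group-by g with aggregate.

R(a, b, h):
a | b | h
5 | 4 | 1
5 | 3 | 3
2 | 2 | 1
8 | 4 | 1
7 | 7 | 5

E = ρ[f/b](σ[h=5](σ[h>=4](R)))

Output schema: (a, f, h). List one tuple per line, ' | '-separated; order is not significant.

Subexpression sizes:
  R → 5
  σ[h>=4](R) → 1
  σ[h=5](σ[h>=4](R)) → 1
  ρ[f/b](σ[h=5](σ[h>=4](R))) → 1

== RESULT ==
a | f | h
7 | 7 | 5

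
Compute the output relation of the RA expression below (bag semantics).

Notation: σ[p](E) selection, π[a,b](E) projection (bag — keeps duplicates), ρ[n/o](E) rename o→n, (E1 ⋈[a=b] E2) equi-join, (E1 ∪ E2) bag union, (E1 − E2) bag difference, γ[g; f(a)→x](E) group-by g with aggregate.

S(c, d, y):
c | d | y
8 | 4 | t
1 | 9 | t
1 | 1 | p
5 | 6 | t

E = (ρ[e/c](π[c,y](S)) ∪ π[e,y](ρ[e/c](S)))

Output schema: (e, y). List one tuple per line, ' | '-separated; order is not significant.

Per-node cardinality:
  S → 4
  π[c,y](S) → 4
  ρ[e/c](π[c,y](S)) → 4
  S → 4
  ρ[e/c](S) → 4
  π[e,y](ρ[e/c](S)) → 4
  (ρ[e/c](π[c,y](S)) ∪ π[e,y](ρ[e/c](S))) → 8

== RESULT ==
e | y
1 | p
1 | p
1 | t
1 | t
5 | t
5 | t
8 | t
8 | t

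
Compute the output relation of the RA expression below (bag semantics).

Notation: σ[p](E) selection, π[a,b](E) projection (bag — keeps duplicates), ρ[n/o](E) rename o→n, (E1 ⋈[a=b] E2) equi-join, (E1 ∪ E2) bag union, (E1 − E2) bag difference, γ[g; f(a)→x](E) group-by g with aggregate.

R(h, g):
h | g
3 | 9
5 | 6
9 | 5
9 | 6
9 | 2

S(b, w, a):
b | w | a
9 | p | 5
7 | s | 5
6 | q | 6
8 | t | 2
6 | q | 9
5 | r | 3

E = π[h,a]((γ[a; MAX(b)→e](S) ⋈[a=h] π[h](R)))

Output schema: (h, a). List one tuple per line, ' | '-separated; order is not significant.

Stepwise |·|:
  S → 6
  γ[a; MAX(b)→e](S) → 5
  R → 5
  π[h](R) → 5
  (γ[a; MAX(b)→e](S) ⋈[a=h] π[h](R)) → 5
  π[h,a]((γ[a; MAX(b)→e](S) ⋈[a=h] π[h](R))) → 5

== RESULT ==
h | a
3 | 3
5 | 5
9 | 9
9 | 9
9 | 9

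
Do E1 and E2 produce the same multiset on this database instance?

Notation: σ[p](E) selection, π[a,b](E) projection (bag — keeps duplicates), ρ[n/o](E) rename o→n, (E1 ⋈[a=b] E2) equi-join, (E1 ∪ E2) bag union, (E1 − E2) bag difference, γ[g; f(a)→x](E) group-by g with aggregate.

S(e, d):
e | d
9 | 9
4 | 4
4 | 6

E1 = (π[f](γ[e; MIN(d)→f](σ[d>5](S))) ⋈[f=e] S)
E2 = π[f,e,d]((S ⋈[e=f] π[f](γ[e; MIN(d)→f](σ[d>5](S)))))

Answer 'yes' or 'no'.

E1 per-node cardinality:
  S → 3
  σ[d>5](S) → 2
  γ[e; MIN(d)→f](σ[d>5](S)) → 2
  π[f](γ[e; MIN(d)→f](σ[d>5](S))) → 2
  S → 3
  (π[f](γ[e; MIN(d)→f](σ[d>5](S))) ⋈[f=e] S) → 1
E2 per-node cardinality:
  S → 3
  S → 3
  σ[d>5](S) → 2
  γ[e; MIN(d)→f](σ[d>5](S)) → 2
  π[f](γ[e; MIN(d)→f](σ[d>5](S))) → 2
  (S ⋈[e=f] π[f](γ[e; MIN(d)→f](σ[d>5](S)))) → 1
  π[f,e,d]((S ⋈[e=f] π[f](γ[e; MIN(d)→f](σ[d>5](S))))) → 1

E1 and E2 produce the same multiset:
f | e | d
9 | 9 | 9

yes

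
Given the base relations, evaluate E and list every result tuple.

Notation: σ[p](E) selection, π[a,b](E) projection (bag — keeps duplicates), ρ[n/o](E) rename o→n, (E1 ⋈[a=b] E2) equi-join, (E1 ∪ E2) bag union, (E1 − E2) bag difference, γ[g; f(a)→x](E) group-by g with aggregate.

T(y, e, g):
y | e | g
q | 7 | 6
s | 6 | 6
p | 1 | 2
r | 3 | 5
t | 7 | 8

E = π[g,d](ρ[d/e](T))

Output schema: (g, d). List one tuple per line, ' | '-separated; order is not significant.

Subexpression sizes:
  T → 5
  ρ[d/e](T) → 5
  π[g,d](ρ[d/e](T)) → 5

== RESULT ==
g | d
2 | 1
5 | 3
6 | 6
6 | 7
8 | 7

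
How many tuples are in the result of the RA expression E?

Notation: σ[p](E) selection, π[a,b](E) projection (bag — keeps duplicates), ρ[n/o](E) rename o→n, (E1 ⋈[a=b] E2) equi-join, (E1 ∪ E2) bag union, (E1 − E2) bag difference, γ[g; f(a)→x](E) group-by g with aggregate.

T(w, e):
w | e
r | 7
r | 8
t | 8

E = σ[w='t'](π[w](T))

Row counts bottom-up:
  T → 3
  π[w](T) → 3
  σ[w='t'](π[w](T)) → 1

|E| = 1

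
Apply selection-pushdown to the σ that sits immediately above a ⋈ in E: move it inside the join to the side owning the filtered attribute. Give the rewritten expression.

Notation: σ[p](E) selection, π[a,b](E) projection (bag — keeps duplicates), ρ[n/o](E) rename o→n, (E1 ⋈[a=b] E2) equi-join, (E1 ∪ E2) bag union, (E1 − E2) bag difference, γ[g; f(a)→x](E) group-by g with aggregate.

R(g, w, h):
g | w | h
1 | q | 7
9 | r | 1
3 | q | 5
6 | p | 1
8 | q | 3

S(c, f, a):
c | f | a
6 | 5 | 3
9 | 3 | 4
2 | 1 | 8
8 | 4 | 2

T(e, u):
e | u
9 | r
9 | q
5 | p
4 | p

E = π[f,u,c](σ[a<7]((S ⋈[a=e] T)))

σ filters on a, owned by the left side.
E' = π[f,u,c]((σ[a<7](S) ⋈[a=e] T))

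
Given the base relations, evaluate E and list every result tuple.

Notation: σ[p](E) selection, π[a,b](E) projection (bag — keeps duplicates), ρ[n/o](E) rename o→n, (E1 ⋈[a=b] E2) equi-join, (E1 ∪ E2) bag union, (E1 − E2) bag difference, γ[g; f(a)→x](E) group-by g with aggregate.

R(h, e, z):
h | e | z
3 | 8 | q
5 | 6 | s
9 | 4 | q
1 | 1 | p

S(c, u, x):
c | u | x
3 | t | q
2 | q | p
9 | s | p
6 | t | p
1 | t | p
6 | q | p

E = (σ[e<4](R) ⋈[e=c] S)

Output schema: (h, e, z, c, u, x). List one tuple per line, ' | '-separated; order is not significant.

Row counts bottom-up:
  R → 4
  σ[e<4](R) → 1
  S → 6
  (σ[e<4](R) ⋈[e=c] S) → 1

== RESULT ==
h | e | z | c | u | x
1 | 1 | p | 1 | t | p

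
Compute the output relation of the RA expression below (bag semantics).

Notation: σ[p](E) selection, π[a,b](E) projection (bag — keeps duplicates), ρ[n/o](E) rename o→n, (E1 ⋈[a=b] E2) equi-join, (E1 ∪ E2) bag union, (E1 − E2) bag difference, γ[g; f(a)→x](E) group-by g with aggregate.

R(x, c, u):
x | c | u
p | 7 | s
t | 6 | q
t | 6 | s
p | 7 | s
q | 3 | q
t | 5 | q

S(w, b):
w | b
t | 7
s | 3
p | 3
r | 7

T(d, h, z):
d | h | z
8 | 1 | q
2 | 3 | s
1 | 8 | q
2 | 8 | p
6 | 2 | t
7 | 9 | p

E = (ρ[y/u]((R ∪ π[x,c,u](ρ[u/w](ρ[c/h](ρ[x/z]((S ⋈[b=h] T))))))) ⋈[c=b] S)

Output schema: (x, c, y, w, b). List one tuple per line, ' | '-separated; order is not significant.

Stepwise |·|:
  R → 6
  S → 4
  T → 6
  (S ⋈[b=h] T) → 2
  ρ[x/z]((S ⋈[b=h] T)) → 2
  ρ[c/h](ρ[x/z]((S ⋈[b=h] T))) → 2
  ρ[u/w](ρ[c/h](ρ[x/z]((S ⋈[b=h] T)))) → 2
  π[x,c,u](ρ[u/w](ρ[c/h](ρ[x/z]((S ⋈[b=h] T))))) → 2
  (R ∪ π[x,c,u](ρ[u/w](ρ[c/h](ρ[x/z]((S ⋈[b=h] T)))))) → 8
  ρ[y/u]((R ∪ π[x,c,u](ρ[u/w](ρ[c/h](ρ[x/z]((S ⋈[b=h] T))))))) → 8
  S → 4
  (ρ[y/u]((R ∪ π[x,c,u](ρ[u/w](ρ[c/h](ρ[x/z]((S ⋈[b=h] T))))))) ⋈[c=b] S) → 10

== RESULT ==
x | c | y | w | b
p | 7 | s | r | 7
p | 7 | s | r | 7
p | 7 | s | t | 7
p | 7 | s | t | 7
q | 3 | q | p | 3
q | 3 | q | s | 3
s | 3 | p | p | 3
s | 3 | p | s | 3
s | 3 | s | p | 3
s | 3 | s | s | 3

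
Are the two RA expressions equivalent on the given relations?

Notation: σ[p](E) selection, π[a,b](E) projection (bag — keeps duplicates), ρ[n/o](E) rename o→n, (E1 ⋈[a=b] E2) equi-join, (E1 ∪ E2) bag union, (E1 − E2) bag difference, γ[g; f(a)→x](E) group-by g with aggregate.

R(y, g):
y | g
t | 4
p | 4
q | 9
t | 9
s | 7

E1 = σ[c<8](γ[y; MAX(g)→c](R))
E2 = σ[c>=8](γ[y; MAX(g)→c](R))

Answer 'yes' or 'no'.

E1 row counts bottom-up:
  R → 5
  γ[y; MAX(g)→c](R) → 4
  σ[c<8](γ[y; MAX(g)→c](R)) → 2
E2 row counts bottom-up:
  R → 5
  γ[y; MAX(g)→c](R) → 4
  σ[c>=8](γ[y; MAX(g)→c](R)) → 2

E1 result:
y | c
p | 4
s | 7
E2 result:
y | c
q | 9
t | 9
Witness: ('p', 4) appears 1× in E1 but 0× in E2.

no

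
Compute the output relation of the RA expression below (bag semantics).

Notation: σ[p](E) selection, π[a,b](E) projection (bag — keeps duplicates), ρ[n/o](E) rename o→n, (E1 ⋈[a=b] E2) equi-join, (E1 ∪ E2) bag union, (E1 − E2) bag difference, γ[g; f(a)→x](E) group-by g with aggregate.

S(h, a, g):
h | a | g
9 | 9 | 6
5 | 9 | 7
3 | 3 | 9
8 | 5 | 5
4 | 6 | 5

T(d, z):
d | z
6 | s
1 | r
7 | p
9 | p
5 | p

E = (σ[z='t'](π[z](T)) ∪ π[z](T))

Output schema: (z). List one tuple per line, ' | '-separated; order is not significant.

Per-node cardinality:
  T → 5
  π[z](T) → 5
  σ[z='t'](π[z](T)) → 0
  T → 5
  π[z](T) → 5
  (σ[z='t'](π[z](T)) ∪ π[z](T)) → 5

== RESULT ==
z
p
p
p
r
s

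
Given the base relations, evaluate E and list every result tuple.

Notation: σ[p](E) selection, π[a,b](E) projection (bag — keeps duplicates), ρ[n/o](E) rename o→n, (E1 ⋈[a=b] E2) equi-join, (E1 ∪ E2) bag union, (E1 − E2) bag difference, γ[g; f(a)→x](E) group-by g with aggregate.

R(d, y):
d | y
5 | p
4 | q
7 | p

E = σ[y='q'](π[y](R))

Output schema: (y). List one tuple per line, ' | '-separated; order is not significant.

Stepwise |·|:
  R → 3
  π[y](R) → 3
  σ[y='q'](π[y](R)) → 1

== RESULT ==
y
q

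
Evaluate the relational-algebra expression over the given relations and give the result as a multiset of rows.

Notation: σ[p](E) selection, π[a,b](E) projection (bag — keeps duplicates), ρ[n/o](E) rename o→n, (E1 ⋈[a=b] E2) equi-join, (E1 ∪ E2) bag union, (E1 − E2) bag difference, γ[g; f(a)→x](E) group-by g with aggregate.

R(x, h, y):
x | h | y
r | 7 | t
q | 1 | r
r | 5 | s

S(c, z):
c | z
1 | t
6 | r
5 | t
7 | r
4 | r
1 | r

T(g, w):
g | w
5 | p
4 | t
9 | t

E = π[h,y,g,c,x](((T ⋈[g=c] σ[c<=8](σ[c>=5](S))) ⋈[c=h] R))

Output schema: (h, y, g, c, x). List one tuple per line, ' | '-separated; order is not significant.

Subexpression sizes:
  T → 3
  S → 6
  σ[c>=5](S) → 3
  σ[c<=8](σ[c>=5](S)) → 3
  (T ⋈[g=c] σ[c<=8](σ[c>=5](S))) → 1
  R → 3
  ((T ⋈[g=c] σ[c<=8](σ[c>=5](S))) ⋈[c=h] R) → 1
  π[h,y,g,c,x](((T ⋈[g=c] σ[c<=8](σ[c>=5](S))) ⋈[c=h] R)) → 1

== RESULT ==
h | y | g | c | x
5 | s | 5 | 5 | r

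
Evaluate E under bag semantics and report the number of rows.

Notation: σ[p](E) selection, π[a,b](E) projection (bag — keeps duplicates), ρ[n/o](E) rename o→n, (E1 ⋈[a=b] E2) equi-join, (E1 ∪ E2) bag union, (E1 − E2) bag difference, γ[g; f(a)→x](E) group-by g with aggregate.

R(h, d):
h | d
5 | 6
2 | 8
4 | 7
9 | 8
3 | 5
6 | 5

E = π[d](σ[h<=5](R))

Per-node cardinality:
  R → 6
  σ[h<=5](R) → 4
  π[d](σ[h<=5](R)) → 4

|E| = 4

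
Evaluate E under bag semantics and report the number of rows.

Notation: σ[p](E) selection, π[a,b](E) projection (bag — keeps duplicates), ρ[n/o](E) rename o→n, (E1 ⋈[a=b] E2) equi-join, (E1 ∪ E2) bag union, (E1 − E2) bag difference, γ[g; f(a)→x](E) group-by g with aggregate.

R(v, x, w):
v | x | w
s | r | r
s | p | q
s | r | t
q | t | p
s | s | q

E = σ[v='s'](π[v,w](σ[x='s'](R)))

Subexpression sizes:
  R → 5
  σ[x='s'](R) → 1
  π[v,w](σ[x='s'](R)) → 1
  σ[v='s'](π[v,w](σ[x='s'](R))) → 1

|E| = 1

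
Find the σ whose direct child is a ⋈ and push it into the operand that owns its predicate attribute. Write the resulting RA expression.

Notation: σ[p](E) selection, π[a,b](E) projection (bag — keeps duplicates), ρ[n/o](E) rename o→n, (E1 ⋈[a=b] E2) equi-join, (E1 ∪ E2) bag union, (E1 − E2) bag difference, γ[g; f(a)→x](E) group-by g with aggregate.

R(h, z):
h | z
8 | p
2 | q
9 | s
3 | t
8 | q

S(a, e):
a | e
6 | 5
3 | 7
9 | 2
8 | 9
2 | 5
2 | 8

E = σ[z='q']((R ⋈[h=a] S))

σ filters on z, owned by the left side.
E' = (σ[z='q'](R) ⋈[h=a] S)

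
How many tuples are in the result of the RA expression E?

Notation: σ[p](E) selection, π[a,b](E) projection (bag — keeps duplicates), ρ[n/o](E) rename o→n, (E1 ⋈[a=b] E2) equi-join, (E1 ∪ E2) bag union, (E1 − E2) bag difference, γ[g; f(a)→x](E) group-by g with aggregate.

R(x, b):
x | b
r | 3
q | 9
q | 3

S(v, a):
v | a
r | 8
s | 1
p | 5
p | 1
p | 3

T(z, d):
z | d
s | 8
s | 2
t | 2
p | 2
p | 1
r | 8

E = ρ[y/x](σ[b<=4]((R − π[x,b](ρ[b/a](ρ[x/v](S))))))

Subexpression sizes:
  R → 3
  S → 5
  ρ[x/v](S) → 5
  ρ[b/a](ρ[x/v](S)) → 5
  π[x,b](ρ[b/a](ρ[x/v](S))) → 5
  (R − π[x,b](ρ[b/a](ρ[x/v](S)))) → 3
  σ[b<=4]((R − π[x,b](ρ[b/a](ρ[x/v](S))))) → 2
  ρ[y/x](σ[b<=4]((R − π[x,b](ρ[b/a](ρ[x/v](S)))))) → 2

|E| = 2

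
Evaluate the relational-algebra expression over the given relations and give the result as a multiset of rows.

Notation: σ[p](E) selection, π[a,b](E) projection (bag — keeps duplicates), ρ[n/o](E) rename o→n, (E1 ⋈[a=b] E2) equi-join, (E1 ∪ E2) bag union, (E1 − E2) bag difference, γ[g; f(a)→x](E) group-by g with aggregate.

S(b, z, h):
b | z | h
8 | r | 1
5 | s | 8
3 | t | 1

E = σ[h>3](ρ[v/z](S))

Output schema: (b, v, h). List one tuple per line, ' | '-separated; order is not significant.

Per-node cardinality:
  S → 3
  ρ[v/z](S) → 3
  σ[h>3](ρ[v/z](S)) → 1

== RESULT ==
b | v | h
5 | s | 8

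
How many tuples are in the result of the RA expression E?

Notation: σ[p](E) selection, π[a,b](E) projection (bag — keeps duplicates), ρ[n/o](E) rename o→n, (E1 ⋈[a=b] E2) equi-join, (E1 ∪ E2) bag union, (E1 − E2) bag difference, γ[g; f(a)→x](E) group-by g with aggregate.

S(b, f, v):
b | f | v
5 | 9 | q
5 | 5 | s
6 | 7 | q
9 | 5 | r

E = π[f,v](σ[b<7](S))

Per-node cardinality:
  S → 4
  σ[b<7](S) → 3
  π[f,v](σ[b<7](S)) → 3

|E| = 3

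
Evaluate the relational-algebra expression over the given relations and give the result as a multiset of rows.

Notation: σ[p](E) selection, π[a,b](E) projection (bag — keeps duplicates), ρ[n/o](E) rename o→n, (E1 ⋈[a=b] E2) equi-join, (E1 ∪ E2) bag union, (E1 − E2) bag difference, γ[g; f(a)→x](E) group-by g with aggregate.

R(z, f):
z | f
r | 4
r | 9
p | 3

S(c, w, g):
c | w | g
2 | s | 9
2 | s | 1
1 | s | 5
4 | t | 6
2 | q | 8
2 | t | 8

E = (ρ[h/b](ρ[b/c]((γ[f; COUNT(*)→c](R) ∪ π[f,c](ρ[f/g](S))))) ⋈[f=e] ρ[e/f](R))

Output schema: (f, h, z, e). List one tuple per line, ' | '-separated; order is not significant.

Stepwise |·|:
  R → 3
  γ[f; COUNT(*)→c](R) → 3
  S → 6
  ρ[f/g](S) → 6
  π[f,c](ρ[f/g](S)) → 6
  (γ[f; COUNT(*)→c](R) ∪ π[f,c](ρ[f/g](S))) → 9
  ρ[b/c]((γ[f; COUNT(*)→c](R) ∪ π[f,c](ρ[f/g](S)))) → 9
  ρ[h/b](ρ[b/c]((γ[f; COUNT(*)→c](R) ∪ π[f,c](ρ[f/g](S))))) → 9
  R → 3
  ρ[e/f](R) → 3
  (ρ[h/b](ρ[b/c]((γ[f; COUNT(*)→c](R) ∪ π[f,c](ρ[f/g](S))))) ⋈[f=e] ρ[e/f](R)) → 4

== RESULT ==
f | h | z | e
3 | 1 | p | 3
4 | 1 | r | 4
9 | 1 | r | 9
9 | 2 | r | 9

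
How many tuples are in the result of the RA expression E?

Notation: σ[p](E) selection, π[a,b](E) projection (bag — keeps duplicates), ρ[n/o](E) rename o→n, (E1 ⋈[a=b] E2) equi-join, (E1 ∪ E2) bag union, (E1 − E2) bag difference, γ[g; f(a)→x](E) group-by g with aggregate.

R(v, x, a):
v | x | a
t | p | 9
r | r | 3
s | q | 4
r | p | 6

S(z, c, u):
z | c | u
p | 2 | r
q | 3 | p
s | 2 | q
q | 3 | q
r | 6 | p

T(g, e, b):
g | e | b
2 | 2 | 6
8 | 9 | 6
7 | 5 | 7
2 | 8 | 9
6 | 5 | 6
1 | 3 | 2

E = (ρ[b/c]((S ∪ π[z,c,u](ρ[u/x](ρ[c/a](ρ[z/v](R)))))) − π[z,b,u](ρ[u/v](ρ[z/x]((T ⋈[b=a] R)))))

Stepwise |·|:
  S → 5
  R → 4
  ρ[z/v](R) → 4
  ρ[c/a](ρ[z/v](R)) → 4
  ρ[u/x](ρ[c/a](ρ[z/v](R))) → 4
  π[z,c,u](ρ[u/x](ρ[c/a](ρ[z/v](R)))) → 4
  (S ∪ π[z,c,u](ρ[u/x](ρ[c/a](ρ[z/v](R))))) → 9
  ρ[b/c]((S ∪ π[z,c,u](ρ[u/x](ρ[c/a](ρ[z/v](R)))))) → 9
  T → 6
  R → 4
  (T ⋈[b=a] R) → 4
  ρ[z/x]((T ⋈[b=a] R)) → 4
  ρ[u/v](ρ[z/x]((T ⋈[b=a] R))) → 4
  π[z,b,u](ρ[u/v](ρ[z/x]((T ⋈[b=a] R)))) → 4
  (ρ[b/c]((S ∪ π[z,c,u](ρ[u/x](ρ[c/a](ρ[z/v](R)))))) − π[z,b,u](ρ[u/v](ρ[z/x]((T ⋈[b=a] R))))) → 9

|E| = 9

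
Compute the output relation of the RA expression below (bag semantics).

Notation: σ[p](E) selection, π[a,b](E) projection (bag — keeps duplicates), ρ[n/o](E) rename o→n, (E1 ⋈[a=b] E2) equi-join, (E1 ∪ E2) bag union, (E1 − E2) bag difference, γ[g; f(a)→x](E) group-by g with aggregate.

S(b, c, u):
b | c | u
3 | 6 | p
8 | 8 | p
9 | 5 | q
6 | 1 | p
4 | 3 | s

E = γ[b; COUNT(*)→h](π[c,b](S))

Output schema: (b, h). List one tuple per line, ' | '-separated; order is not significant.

Per-node cardinality:
  S → 5
  π[c,b](S) → 5
  γ[b; COUNT(*)→h](π[c,b](S)) → 5

== RESULT ==
b | h
3 | 1
4 | 1
6 | 1
8 | 1
9 | 1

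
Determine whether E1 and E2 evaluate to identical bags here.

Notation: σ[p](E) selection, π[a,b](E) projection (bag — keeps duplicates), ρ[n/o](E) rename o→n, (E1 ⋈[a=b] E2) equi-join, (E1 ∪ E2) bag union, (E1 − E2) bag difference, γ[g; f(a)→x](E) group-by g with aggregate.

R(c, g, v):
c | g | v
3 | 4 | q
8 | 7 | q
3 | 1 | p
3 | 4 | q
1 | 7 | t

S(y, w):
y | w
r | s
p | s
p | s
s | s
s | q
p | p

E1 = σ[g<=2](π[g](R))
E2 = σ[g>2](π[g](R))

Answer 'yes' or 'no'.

E1 per-node cardinality:
  R → 5
  π[g](R) → 5
  σ[g<=2](π[g](R)) → 1
E2 per-node cardinality:
  R → 5
  π[g](R) → 5
  σ[g>2](π[g](R)) → 4

E1 result:
g
1
E2 result:
g
4
4
7
7
Witness: (1,) appears 1× in E1 but 0× in E2.

no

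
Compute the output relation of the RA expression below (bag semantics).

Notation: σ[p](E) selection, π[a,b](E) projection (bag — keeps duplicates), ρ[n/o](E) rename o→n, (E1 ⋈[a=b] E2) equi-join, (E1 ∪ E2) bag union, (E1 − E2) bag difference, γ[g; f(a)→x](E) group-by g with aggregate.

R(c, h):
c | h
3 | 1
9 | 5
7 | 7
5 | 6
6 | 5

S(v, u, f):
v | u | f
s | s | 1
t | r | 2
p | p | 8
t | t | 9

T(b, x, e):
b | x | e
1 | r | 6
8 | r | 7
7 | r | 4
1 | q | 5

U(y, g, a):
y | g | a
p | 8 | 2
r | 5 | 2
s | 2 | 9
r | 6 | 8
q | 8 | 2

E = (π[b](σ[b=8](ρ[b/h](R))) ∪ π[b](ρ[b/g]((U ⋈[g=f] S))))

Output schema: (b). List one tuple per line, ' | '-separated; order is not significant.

Subexpression sizes:
  R → 5
  ρ[b/h](R) → 5
  σ[b=8](ρ[b/h](R)) → 0
  π[b](σ[b=8](ρ[b/h](R))) → 0
  U → 5
  S → 4
  (U ⋈[g=f] S) → 3
  ρ[b/g]((U ⋈[g=f] S)) → 3
  π[b](ρ[b/g]((U ⋈[g=f] S))) → 3
  (π[b](σ[b=8](ρ[b/h](R))) ∪ π[b](ρ[b/g]((U ⋈[g=f] S)))) → 3

== RESULT ==
b
2
8
8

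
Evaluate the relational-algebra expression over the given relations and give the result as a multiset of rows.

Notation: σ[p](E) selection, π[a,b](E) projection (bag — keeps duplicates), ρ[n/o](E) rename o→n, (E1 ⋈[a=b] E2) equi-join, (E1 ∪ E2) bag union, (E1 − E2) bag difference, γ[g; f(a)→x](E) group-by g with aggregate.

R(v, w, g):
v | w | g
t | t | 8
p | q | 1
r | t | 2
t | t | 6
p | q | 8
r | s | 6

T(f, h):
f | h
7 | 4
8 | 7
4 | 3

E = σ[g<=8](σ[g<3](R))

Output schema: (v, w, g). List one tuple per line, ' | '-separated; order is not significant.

Row counts bottom-up:
  R → 6
  σ[g<3](R) → 2
  σ[g<=8](σ[g<3](R)) → 2

== RESULT ==
v | w | g
p | q | 1
r | t | 2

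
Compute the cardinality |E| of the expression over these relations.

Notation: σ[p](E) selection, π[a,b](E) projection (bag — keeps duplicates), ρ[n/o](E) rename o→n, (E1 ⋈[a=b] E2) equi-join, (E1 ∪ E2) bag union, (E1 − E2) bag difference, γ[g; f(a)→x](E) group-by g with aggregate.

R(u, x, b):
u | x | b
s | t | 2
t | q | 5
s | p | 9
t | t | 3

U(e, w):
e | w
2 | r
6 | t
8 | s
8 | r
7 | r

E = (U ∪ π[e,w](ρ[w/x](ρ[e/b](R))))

Per-node cardinality:
  U → 5
  R → 4
  ρ[e/b](R) → 4
  ρ[w/x](ρ[e/b](R)) → 4
  π[e,w](ρ[w/x](ρ[e/b](R))) → 4
  (U ∪ π[e,w](ρ[w/x](ρ[e/b](R)))) → 9

|E| = 9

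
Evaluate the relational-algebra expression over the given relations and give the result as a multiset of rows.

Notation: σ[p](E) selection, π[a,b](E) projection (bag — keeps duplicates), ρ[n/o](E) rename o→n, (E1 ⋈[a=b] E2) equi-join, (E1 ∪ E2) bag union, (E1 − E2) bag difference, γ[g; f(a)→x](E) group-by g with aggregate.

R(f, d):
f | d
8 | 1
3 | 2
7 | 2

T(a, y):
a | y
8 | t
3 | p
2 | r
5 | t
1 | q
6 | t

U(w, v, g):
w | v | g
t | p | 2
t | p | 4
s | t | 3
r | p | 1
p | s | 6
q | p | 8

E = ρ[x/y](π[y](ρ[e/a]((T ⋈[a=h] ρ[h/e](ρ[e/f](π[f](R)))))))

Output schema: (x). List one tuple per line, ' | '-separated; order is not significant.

Row counts bottom-up:
  T → 6
  R → 3
  π[f](R) → 3
  ρ[e/f](π[f](R)) → 3
  ρ[h/e](ρ[e/f](π[f](R))) → 3
  (T ⋈[a=h] ρ[h/e](ρ[e/f](π[f](R)))) → 2
  ρ[e/a]((T ⋈[a=h] ρ[h/e](ρ[e/f](π[f](R))))) → 2
  π[y](ρ[e/a]((T ⋈[a=h] ρ[h/e](ρ[e/f](π[f](R)))))) → 2
  ρ[x/y](π[y](ρ[e/a]((T ⋈[a=h] ρ[h/e](ρ[e/f](π[f](R))))))) → 2

== RESULT ==
x
p
t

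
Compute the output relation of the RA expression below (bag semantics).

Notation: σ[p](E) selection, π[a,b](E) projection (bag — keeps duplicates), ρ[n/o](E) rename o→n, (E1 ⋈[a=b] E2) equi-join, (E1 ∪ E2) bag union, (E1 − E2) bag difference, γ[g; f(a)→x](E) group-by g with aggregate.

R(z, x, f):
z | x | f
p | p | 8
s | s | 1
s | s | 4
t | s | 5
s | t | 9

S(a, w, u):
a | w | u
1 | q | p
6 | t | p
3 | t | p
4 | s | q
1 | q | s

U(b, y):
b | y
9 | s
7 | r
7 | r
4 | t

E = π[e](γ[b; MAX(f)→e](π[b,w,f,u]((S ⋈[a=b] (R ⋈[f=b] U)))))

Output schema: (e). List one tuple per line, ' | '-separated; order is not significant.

Stepwise |·|:
  S → 5
  R → 5
  U → 4
  (R ⋈[f=b] U) → 2
  (S ⋈[a=b] (R ⋈[f=b] U)) → 1
  π[b,w,f,u]((S ⋈[a=b] (R ⋈[f=b] U))) → 1
  γ[b; MAX(f)→e](π[b,w,f,u]((S ⋈[a=b] (R ⋈[f=b] U)))) → 1
  π[e](γ[b; MAX(f)→e](π[b,w,f,u]((S ⋈[a=b] (R ⋈[f=b] U))))) → 1

== RESULT ==
e
4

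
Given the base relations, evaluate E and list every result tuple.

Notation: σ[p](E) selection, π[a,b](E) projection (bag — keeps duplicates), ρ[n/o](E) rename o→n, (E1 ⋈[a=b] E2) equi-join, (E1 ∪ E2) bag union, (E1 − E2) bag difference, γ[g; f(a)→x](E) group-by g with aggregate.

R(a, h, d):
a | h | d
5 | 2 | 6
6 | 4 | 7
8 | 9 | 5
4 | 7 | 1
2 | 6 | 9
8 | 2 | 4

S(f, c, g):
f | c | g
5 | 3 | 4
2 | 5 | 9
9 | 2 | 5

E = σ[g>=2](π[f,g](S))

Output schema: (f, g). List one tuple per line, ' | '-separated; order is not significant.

Stepwise |·|:
  S → 3
  π[f,g](S) → 3
  σ[g>=2](π[f,g](S)) → 3

== RESULT ==
f | g
2 | 9
5 | 4
9 | 5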